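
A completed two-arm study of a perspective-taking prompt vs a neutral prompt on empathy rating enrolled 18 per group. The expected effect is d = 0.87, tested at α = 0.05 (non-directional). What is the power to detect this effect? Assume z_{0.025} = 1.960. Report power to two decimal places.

For two equal groups, power = Φ(d·√(n/2) − z_{α/2}).
d·√(n/2) = 0.87 × √(18/2) = 0.87 × 3.000 = 2.610.
z_β = 2.610 − 1.960 = 0.650.
Power = Φ(0.650) = 0.742.

power ≈ 0.74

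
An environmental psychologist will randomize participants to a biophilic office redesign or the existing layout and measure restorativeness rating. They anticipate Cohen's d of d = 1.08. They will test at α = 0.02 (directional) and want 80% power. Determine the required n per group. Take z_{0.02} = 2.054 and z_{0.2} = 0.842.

For two independent groups with equal n: n = 2·((z_{α} + z_β) / d)².
z_{α} + z_β = 2.054 + 0.842 = 2.896.
n = 2 × (2.896 / 1.08)² = 2 × 2.681² = 2 × 7.19 = 14.4.
Round up to the next whole participant.

n = 15 per group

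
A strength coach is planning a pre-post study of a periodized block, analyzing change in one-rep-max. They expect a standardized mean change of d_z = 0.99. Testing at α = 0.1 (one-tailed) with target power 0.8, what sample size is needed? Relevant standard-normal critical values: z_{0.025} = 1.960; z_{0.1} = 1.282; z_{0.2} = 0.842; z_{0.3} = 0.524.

For a paired (one-sample on differences) test: n = ((z_{α} + z_β) / d)².
z_{α} + z_β = 1.282 + 0.842 = 2.124.
n = (2.124 / 0.99)² = 2.145² = 4.60.
Round up.

n = 5 pairs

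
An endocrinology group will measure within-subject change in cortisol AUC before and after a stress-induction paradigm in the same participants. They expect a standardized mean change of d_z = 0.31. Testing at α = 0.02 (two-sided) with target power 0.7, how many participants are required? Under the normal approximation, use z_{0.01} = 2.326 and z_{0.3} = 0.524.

n = 85 pairs

For a paired (one-sample on differences) test: n = ((z_{α/2} + z_β) / d)².
z_{α/2} + z_β = 2.326 + 0.524 = 2.850.
n = (2.850 / 0.31)² = 9.194² = 84.52.
Round up.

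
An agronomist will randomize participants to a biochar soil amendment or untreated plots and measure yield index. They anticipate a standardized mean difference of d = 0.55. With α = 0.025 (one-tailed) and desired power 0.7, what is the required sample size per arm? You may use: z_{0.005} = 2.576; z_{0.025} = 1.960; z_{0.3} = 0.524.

For two independent groups with equal n: n = 2·((z_{α} + z_β) / d)².
z_{α} + z_β = 1.960 + 0.524 = 2.484.
n = 2 × (2.484 / 0.55)² = 2 × 4.516² = 2 × 20.40 = 40.8.
Round up to the next whole participant.

n = 41 per group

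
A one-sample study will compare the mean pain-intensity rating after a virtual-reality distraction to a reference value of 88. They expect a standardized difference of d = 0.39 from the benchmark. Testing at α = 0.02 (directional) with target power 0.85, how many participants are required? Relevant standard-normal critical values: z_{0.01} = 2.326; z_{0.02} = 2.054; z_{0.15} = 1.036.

For a one-sample test: n = ((z_{α} + z_β) / d)².
z_{α} + z_β = 2.054 + 1.036 = 3.090.
n = (3.090 / 0.39)² = 7.923² = 62.78.
Round up.

n = 63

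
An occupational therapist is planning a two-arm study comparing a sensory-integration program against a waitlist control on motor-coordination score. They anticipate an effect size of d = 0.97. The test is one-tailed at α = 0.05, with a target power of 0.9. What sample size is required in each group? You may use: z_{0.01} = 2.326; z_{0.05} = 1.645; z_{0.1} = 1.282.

For two independent groups with equal n: n = 2·((z_{α} + z_β) / d)².
z_{α} + z_β = 1.645 + 1.282 = 2.927.
n = 2 × (2.927 / 0.97)² = 2 × 3.018² = 2 × 9.11 = 18.2.
Round up to the next whole participant.

n = 19 per group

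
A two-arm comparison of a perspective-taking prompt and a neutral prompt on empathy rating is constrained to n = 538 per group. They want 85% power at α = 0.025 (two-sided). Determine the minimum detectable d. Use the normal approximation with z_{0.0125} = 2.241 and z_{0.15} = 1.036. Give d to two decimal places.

For two independent groups of n = 538 each: d_min = (z_{α/2} + z_β)·√(2/n).
z-sum = 2.241 + 1.036 = 3.277.
d_min = 3.277 × √(2/538) = 3.277 × 0.0610 = 0.200.

d_min ≈ 0.20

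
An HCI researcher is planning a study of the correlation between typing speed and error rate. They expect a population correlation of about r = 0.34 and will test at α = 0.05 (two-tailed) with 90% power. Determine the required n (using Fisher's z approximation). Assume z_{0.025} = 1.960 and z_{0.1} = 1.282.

n = 87

Fisher's z: C = ½·ln((1+r)/(1−r)) = ½·ln(2.0303) = 0.3541.
n = ((z_{α/2} + z_β)/C)² + 3.
(1.960 + 1.282) / 0.3541 = 3.242 / 0.3541 = 9.156.
n = 9.156² + 3 = 83.83 + 3 = 86.8.
Round up.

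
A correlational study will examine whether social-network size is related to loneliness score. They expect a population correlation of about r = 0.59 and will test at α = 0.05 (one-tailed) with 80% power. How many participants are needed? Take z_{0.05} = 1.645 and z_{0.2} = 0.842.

Fisher's z: C = ½·ln((1+r)/(1−r)) = ½·ln(3.8780) = 0.6777.
n = ((z_{α} + z_β)/C)² + 3.
(1.645 + 0.842) / 0.6777 = 2.487 / 0.6777 = 3.670.
n = 3.670² + 3 = 13.47 + 3 = 16.5.
Round up.

n = 17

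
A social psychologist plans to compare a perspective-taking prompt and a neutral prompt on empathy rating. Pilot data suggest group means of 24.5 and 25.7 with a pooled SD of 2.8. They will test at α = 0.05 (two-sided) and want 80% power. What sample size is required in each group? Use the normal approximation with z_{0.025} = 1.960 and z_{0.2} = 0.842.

n = 86 per group

Cohen's d = |M₁ − M₂| / SD_pooled = |24.5 − 25.7| / 2.8 = 1.2 / 2.8 = 0.429.
For two independent groups with equal n: n = 2·((z_{α/2} + z_β) / d)².
z_{α/2} + z_β = 1.960 + 0.842 = 2.802.
n = 2 × (2.802 / 0.429)² = 2 × 6.531² = 2 × 42.66 = 85.3.
Round up to the next whole participant.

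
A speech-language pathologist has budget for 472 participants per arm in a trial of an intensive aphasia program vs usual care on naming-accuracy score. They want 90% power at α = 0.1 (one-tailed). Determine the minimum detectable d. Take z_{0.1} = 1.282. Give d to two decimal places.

d_min ≈ 0.17

For two independent groups of n = 472 each: d_min = (z_{α} + z_β)·√(2/n).
z-sum = 1.282 + 1.282 = 2.564.
d_min = 2.564 × √(2/472) = 2.564 × 0.0651 = 0.167.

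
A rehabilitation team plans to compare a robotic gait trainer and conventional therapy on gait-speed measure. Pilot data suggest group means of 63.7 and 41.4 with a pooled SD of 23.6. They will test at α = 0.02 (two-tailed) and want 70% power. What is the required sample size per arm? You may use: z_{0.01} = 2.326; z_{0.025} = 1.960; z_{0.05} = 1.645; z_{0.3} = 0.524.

n = 19 per group

Cohen's d = |M₁ − M₂| / SD_pooled = |63.7 − 41.4| / 23.6 = 22.3 / 23.6 = 0.945.
For two independent groups with equal n: n = 2·((z_{α/2} + z_β) / d)².
z_{α/2} + z_β = 2.326 + 0.524 = 2.850.
n = 2 × (2.850 / 0.945)² = 2 × 3.016² = 2 × 9.10 = 18.2.
Round up to the next whole participant.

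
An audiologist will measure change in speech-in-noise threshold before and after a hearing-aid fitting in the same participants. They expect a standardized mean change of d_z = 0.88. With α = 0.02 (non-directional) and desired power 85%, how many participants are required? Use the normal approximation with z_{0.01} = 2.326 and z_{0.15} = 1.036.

n = 15 pairs

For a paired (one-sample on differences) test: n = ((z_{α/2} + z_β) / d)².
z_{α/2} + z_β = 2.326 + 1.036 = 3.362.
n = (3.362 / 0.88)² = 3.820² = 14.60.
Round up.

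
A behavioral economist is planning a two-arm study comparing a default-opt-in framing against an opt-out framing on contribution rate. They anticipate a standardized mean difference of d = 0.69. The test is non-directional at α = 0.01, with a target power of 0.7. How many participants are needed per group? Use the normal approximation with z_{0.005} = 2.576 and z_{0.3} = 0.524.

For two independent groups with equal n: n = 2·((z_{α/2} + z_β) / d)².
z_{α/2} + z_β = 2.576 + 0.524 = 3.100.
n = 2 × (3.100 / 0.69)² = 2 × 4.493² = 2 × 20.18 = 40.4.
Round up to the next whole participant.

n = 41 per group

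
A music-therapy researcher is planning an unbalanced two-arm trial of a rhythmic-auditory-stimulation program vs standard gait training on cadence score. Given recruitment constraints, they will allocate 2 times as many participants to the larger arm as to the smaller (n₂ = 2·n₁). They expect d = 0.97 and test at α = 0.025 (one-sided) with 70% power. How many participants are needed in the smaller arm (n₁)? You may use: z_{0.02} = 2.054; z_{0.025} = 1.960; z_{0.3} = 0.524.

With allocation ratio k = n₂/n₁ = 2, Var(x̄₁−x̄₂) = σ²(1/n₁ + 1/(k·n₁)) = σ²·(k+1)/(k·n₁).
So n₁ = (1 + 1/k)·((z_{α} + z_β)/d)² = 1.500 × (2.484/0.97)².
n₁ = 1.500 × 6.56 = 9.8.
Round up: n₁ = 10, giving n₂ = 2 × 10 = 20.

n₁ = 10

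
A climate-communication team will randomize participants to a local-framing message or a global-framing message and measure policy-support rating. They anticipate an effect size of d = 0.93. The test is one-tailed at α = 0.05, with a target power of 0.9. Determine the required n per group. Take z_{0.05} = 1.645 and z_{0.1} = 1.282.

n = 20 per group

For two independent groups with equal n: n = 2·((z_{α} + z_β) / d)².
z_{α} + z_β = 1.645 + 1.282 = 2.927.
n = 2 × (2.927 / 0.93)² = 2 × 3.147² = 2 × 9.91 = 19.8.
Round up to the next whole participant.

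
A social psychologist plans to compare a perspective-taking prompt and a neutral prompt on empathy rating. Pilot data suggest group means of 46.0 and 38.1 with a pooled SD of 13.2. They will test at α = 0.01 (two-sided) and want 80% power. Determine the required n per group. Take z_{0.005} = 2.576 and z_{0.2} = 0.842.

n = 66 per group

Cohen's d = |M₁ − M₂| / SD_pooled = |46.0 − 38.1| / 13.2 = 7.9 / 13.2 = 0.598.
For two independent groups with equal n: n = 2·((z_{α/2} + z_β) / d)².
z_{α/2} + z_β = 2.576 + 0.842 = 3.418.
n = 2 × (3.418 / 0.598)² = 2 × 5.716² = 2 × 32.67 = 65.3.
Round up to the next whole participant.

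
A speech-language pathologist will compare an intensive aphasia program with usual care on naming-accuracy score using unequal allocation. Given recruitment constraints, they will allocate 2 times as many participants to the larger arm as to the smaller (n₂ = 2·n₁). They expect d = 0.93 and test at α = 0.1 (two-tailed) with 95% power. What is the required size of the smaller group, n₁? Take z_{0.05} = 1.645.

With allocation ratio k = n₂/n₁ = 2, Var(x̄₁−x̄₂) = σ²(1/n₁ + 1/(k·n₁)) = σ²·(k+1)/(k·n₁).
So n₁ = (1 + 1/k)·((z_{α/2} + z_β)/d)² = 1.500 × (3.290/0.93)².
n₁ = 1.500 × 12.51 = 18.8.
Round up: n₁ = 19, giving n₂ = 2 × 19 = 38.

n₁ = 19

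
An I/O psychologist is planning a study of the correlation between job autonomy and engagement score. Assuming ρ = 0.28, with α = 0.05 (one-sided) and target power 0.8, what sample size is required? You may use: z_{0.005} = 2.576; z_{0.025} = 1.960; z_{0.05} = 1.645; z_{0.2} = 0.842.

Fisher's z: C = ½·ln((1+r)/(1−r)) = ½·ln(1.7778) = 0.2877.
n = ((z_{α} + z_β)/C)² + 3.
(1.645 + 0.842) / 0.2877 = 2.487 / 0.2877 = 8.644.
n = 8.644² + 3 = 74.73 + 3 = 77.7.
Round up.

n = 78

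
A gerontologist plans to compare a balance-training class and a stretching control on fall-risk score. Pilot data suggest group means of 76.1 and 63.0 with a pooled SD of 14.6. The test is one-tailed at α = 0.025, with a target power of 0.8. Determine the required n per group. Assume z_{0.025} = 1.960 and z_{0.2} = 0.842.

n = 20 per group

Cohen's d = |M₁ − M₂| / SD_pooled = |76.1 − 63.0| / 14.6 = 13.1 / 14.6 = 0.897.
For two independent groups with equal n: n = 2·((z_{α} + z_β) / d)².
z_{α} + z_β = 1.960 + 0.842 = 2.802.
n = 2 × (2.802 / 0.897)² = 2 × 3.124² = 2 × 9.76 = 19.5.
Round up to the next whole participant.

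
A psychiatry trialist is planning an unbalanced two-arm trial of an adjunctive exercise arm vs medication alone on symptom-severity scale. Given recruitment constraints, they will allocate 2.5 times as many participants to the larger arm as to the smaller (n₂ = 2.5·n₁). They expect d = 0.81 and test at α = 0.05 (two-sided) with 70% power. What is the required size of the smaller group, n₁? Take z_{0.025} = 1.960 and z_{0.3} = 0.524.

With allocation ratio k = n₂/n₁ = 2.5, Var(x̄₁−x̄₂) = σ²(1/n₁ + 1/(k·n₁)) = σ²·(k+1)/(k·n₁).
So n₁ = (1 + 1/k)·((z_{α/2} + z_β)/d)² = 1.400 × (2.484/0.81)².
n₁ = 1.400 × 9.40 = 13.2.
Round up: n₁ = 14, giving n₂ = 2.5 × 14 = 35.

n₁ = 14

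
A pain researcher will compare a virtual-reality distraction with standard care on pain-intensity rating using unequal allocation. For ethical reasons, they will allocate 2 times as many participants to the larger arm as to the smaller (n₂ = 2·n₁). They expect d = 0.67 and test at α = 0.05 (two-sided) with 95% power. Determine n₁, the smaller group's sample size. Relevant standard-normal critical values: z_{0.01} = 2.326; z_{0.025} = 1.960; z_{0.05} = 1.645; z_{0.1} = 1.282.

With allocation ratio k = n₂/n₁ = 2, Var(x̄₁−x̄₂) = σ²(1/n₁ + 1/(k·n₁)) = σ²·(k+1)/(k·n₁).
So n₁ = (1 + 1/k)·((z_{α/2} + z_β)/d)² = 1.500 × (3.605/0.67)².
n₁ = 1.500 × 28.95 = 43.4.
Round up: n₁ = 44, giving n₂ = 2 × 44 = 88.

n₁ = 44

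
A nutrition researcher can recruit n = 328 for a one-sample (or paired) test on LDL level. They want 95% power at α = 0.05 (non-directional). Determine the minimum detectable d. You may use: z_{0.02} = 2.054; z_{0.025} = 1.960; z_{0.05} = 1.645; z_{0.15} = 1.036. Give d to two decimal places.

d_min ≈ 0.20

For a single sample (or paired design) of n = 328: d_min = (z_{α/2} + z_β)/√n.
z-sum = 1.960 + 1.645 = 3.605.
d_min = 3.605 / √328 = 3.605 / 18.111 = 0.199.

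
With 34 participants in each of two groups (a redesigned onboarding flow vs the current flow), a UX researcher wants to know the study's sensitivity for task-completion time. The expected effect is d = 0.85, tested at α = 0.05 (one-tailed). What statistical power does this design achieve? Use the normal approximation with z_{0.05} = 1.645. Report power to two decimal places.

For two equal groups, power = Φ(d·√(n/2) − z_{α}).
d·√(n/2) = 0.85 × √(34/2) = 0.85 × 4.123 = 3.505.
z_β = 3.505 − 1.645 = 1.860.
Power = Φ(1.860) = 0.969.

power ≈ 0.97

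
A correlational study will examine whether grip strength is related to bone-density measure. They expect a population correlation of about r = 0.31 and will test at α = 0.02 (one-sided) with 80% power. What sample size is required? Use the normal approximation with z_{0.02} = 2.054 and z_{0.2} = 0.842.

n = 85

Fisher's z: C = ½·ln((1+r)/(1−r)) = ½·ln(1.8986) = 0.3205.
n = ((z_{α} + z_β)/C)² + 3.
(2.054 + 0.842) / 0.3205 = 2.896 / 0.3205 = 9.036.
n = 9.036² + 3 = 81.65 + 3 = 84.6.
Round up.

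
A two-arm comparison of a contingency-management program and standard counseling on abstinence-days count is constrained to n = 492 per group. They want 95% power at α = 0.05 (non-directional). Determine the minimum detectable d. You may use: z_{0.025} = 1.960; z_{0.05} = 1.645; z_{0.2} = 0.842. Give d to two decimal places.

d_min ≈ 0.23

For two independent groups of n = 492 each: d_min = (z_{α/2} + z_β)·√(2/n).
z-sum = 1.960 + 1.645 = 3.605.
d_min = 3.605 × √(2/492) = 3.605 × 0.0638 = 0.230.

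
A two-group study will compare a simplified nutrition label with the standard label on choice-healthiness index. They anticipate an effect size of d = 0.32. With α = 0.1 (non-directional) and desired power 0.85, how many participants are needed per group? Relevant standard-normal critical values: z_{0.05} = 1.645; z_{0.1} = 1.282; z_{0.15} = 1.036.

n = 141 per group

For two independent groups with equal n: n = 2·((z_{α/2} + z_β) / d)².
z_{α/2} + z_β = 1.645 + 1.036 = 2.681.
n = 2 × (2.681 / 0.32)² = 2 × 8.378² = 2 × 70.19 = 140.4.
Round up to the next whole participant.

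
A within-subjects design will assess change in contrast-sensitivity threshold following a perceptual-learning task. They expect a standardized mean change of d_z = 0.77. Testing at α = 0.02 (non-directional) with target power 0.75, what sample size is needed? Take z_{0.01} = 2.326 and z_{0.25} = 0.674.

n = 16 pairs

For a paired (one-sample on differences) test: n = ((z_{α/2} + z_β) / d)².
z_{α/2} + z_β = 2.326 + 0.674 = 3.000.
n = (3.000 / 0.77)² = 3.896² = 15.18.
Round up.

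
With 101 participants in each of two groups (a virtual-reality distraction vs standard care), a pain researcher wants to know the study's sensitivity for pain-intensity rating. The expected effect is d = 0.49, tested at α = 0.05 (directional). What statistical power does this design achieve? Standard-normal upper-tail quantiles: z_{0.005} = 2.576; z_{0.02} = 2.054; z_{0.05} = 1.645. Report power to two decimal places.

power ≈ 0.97

For two equal groups, power = Φ(d·√(n/2) − z_{α}).
d·√(n/2) = 0.49 × √(101/2) = 0.49 × 7.106 = 3.482.
z_β = 3.482 − 1.645 = 1.837.
Power = Φ(1.837) = 0.967.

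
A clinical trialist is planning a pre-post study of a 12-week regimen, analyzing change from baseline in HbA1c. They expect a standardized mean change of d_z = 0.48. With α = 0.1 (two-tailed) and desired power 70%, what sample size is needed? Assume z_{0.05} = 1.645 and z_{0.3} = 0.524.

For a paired (one-sample on differences) test: n = ((z_{α/2} + z_β) / d)².
z_{α/2} + z_β = 1.645 + 0.524 = 2.169.
n = (2.169 / 0.48)² = 4.519² = 20.42.
Round up.

n = 21 pairs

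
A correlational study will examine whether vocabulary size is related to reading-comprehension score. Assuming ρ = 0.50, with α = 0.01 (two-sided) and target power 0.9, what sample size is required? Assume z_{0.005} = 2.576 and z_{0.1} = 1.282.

n = 53

Fisher's z: C = ½·ln((1+r)/(1−r)) = ½·ln(3.0000) = 0.5493.
n = ((z_{α/2} + z_β)/C)² + 3.
(2.576 + 1.282) / 0.5493 = 3.858 / 0.5493 = 7.023.
n = 7.023² + 3 = 49.33 + 3 = 52.3.
Round up.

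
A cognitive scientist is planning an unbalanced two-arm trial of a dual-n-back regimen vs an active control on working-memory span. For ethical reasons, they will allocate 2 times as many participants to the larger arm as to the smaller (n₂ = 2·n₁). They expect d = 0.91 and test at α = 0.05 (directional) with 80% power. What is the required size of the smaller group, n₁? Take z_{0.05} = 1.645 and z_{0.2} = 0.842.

n₁ = 12

With allocation ratio k = n₂/n₁ = 2, Var(x̄₁−x̄₂) = σ²(1/n₁ + 1/(k·n₁)) = σ²·(k+1)/(k·n₁).
So n₁ = (1 + 1/k)·((z_{α} + z_β)/d)² = 1.500 × (2.487/0.91)².
n₁ = 1.500 × 7.47 = 11.2.
Round up: n₁ = 12, giving n₂ = 2 × 12 = 24.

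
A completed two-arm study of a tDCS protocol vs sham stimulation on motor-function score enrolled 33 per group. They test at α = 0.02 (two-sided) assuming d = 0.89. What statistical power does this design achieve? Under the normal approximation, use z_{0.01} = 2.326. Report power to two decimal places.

power ≈ 0.90

For two equal groups, power = Φ(d·√(n/2) − z_{α/2}).
d·√(n/2) = 0.89 × √(33/2) = 0.89 × 4.062 = 3.615.
z_β = 3.615 − 2.326 = 1.289.
Power = Φ(1.289) = 0.901.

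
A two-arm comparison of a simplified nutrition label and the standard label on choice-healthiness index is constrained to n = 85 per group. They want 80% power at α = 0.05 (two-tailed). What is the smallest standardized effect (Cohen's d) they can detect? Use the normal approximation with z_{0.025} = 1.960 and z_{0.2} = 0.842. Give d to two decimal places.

d_min ≈ 0.43

For two independent groups of n = 85 each: d_min = (z_{α/2} + z_β)·√(2/n).
z-sum = 1.960 + 0.842 = 2.802.
d_min = 2.802 × √(2/85) = 2.802 × 0.1534 = 0.430.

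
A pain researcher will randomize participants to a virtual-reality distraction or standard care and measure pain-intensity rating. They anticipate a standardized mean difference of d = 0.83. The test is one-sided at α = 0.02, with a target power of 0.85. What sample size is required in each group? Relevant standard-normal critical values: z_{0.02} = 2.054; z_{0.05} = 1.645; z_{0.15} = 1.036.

n = 28 per group

For two independent groups with equal n: n = 2·((z_{α} + z_β) / d)².
z_{α} + z_β = 2.054 + 1.036 = 3.090.
n = 2 × (3.090 / 0.83)² = 2 × 3.723² = 2 × 13.86 = 27.7.
Round up to the next whole participant.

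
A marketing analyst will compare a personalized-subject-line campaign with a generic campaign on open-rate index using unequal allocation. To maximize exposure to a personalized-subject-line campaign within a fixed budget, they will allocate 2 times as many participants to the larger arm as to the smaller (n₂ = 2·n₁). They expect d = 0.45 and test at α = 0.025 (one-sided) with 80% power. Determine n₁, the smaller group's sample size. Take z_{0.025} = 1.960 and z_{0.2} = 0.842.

n₁ = 59

With allocation ratio k = n₂/n₁ = 2, Var(x̄₁−x̄₂) = σ²(1/n₁ + 1/(k·n₁)) = σ²·(k+1)/(k·n₁).
So n₁ = (1 + 1/k)·((z_{α} + z_β)/d)² = 1.500 × (2.802/0.45)².
n₁ = 1.500 × 38.77 = 58.2.
Round up: n₁ = 59, giving n₂ = 2 × 59 = 118.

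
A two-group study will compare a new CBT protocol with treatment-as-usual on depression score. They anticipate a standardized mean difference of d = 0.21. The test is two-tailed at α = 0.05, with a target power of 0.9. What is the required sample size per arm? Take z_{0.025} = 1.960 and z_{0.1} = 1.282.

n = 477 per group

For two independent groups with equal n: n = 2·((z_{α/2} + z_β) / d)².
z_{α/2} + z_β = 1.960 + 1.282 = 3.242.
n = 2 × (3.242 / 0.21)² = 2 × 15.438² = 2 × 238.33 = 476.7.
Round up to the next whole participant.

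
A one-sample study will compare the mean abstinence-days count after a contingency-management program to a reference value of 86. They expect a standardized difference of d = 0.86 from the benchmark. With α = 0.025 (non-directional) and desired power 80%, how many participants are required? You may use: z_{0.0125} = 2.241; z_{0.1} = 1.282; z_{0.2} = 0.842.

For a one-sample test: n = ((z_{α/2} + z_β) / d)².
z_{α/2} + z_β = 2.241 + 0.842 = 3.083.
n = (3.083 / 0.86)² = 3.585² = 12.85.
Round up.

n = 13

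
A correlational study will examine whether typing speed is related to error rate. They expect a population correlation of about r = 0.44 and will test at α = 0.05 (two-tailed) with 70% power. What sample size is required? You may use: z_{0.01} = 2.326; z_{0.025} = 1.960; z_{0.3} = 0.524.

Fisher's z: C = ½·ln((1+r)/(1−r)) = ½·ln(2.5714) = 0.4722.
n = ((z_{α/2} + z_β)/C)² + 3.
(1.960 + 0.524) / 0.4722 = 2.484 / 0.4722 = 5.260.
n = 5.260² + 3 = 27.67 + 3 = 30.7.
Round up.

n = 31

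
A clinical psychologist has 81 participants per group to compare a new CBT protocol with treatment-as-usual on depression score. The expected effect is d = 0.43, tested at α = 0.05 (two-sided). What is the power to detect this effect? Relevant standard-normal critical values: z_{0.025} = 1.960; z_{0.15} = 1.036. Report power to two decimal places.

For two equal groups, power = Φ(d·√(n/2) − z_{α/2}).
d·√(n/2) = 0.43 × √(81/2) = 0.43 × 6.364 = 2.737.
z_β = 2.737 − 1.960 = 0.777.
Power = Φ(0.777) = 0.781.

power ≈ 0.78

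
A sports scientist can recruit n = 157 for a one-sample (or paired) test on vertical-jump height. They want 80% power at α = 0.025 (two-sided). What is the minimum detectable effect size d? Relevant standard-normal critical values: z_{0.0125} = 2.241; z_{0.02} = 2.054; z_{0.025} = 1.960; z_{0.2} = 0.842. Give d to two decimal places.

For a single sample (or paired design) of n = 157: d_min = (z_{α/2} + z_β)/√n.
z-sum = 2.241 + 0.842 = 3.083.
d_min = 3.083 / √157 = 3.083 / 12.530 = 0.246.

d_min ≈ 0.25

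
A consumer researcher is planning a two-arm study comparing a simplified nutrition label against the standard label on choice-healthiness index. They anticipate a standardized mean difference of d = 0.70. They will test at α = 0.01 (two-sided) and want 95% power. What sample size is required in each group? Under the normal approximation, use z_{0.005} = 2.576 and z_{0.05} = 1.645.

For two independent groups with equal n: n = 2·((z_{α/2} + z_β) / d)².
z_{α/2} + z_β = 2.576 + 1.645 = 4.221.
n = 2 × (4.221 / 0.70)² = 2 × 6.030² = 2 × 36.36 = 72.7.
Round up to the next whole participant.

n = 73 per group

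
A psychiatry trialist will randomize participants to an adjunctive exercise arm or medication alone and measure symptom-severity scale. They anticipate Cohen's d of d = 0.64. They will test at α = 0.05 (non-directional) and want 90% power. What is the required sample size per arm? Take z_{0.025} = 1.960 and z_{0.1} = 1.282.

For two independent groups with equal n: n = 2·((z_{α/2} + z_β) / d)².
z_{α/2} + z_β = 1.960 + 1.282 = 3.242.
n = 2 × (3.242 / 0.64)² = 2 × 5.066² = 2 × 25.66 = 51.3.
Round up to the next whole participant.

n = 52 per group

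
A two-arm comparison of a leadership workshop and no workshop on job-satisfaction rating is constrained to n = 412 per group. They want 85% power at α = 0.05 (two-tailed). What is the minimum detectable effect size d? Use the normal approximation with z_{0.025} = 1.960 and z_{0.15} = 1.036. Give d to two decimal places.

For two independent groups of n = 412 each: d_min = (z_{α/2} + z_β)·√(2/n).
z-sum = 1.960 + 1.036 = 2.996.
d_min = 2.996 × √(2/412) = 2.996 × 0.0697 = 0.209.

d_min ≈ 0.21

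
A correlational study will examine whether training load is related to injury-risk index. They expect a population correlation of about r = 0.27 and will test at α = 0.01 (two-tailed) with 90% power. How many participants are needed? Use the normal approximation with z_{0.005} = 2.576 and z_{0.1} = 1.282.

n = 198

Fisher's z: C = ½·ln((1+r)/(1−r)) = ½·ln(1.7397) = 0.2769.
n = ((z_{α/2} + z_β)/C)² + 3.
(2.576 + 1.282) / 0.2769 = 3.858 / 0.2769 = 13.933.
n = 13.933² + 3 = 194.12 + 3 = 197.1.
Round up.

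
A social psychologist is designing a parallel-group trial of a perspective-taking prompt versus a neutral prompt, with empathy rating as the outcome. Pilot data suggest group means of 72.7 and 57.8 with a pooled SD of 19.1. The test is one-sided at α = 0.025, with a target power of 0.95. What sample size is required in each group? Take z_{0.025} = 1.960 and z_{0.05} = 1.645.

n = 43 per group

Cohen's d = |M₁ − M₂| / SD_pooled = |72.7 − 57.8| / 19.1 = 14.9 / 19.1 = 0.780.
For two independent groups with equal n: n = 2·((z_{α} + z_β) / d)².
z_{α} + z_β = 1.960 + 1.645 = 3.605.
n = 2 × (3.605 / 0.780)² = 2 × 4.622² = 2 × 21.36 = 42.7.
Round up to the next whole participant.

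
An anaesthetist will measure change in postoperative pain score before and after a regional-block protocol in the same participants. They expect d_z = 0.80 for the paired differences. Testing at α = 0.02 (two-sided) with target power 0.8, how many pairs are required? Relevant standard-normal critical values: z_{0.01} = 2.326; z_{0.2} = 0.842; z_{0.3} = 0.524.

For a paired (one-sample on differences) test: n = ((z_{α/2} + z_β) / d)².
z_{α/2} + z_β = 2.326 + 0.842 = 3.168.
n = (3.168 / 0.80)² = 3.960² = 15.68.
Round up.

n = 16 pairs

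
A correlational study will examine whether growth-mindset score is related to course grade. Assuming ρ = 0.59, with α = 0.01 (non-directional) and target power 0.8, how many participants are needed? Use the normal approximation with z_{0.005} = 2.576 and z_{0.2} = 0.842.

Fisher's z: C = ½·ln((1+r)/(1−r)) = ½·ln(3.8780) = 0.6777.
n = ((z_{α/2} + z_β)/C)² + 3.
(2.576 + 0.842) / 0.6777 = 3.418 / 0.6777 = 5.044.
n = 5.044² + 3 = 25.44 + 3 = 28.4.
Round up.

n = 29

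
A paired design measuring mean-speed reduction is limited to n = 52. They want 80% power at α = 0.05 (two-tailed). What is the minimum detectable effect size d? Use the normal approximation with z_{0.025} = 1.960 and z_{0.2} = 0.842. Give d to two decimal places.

d_min ≈ 0.39

For a single sample (or paired design) of n = 52: d_min = (z_{α/2} + z_β)/√n.
z-sum = 1.960 + 0.842 = 2.802.
d_min = 2.802 / √52 = 2.802 / 7.211 = 0.389.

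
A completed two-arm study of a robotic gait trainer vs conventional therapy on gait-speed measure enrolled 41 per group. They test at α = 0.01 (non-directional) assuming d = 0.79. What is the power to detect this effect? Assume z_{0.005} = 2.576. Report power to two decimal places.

power ≈ 0.84

For two equal groups, power = Φ(d·√(n/2) − z_{α/2}).
d·√(n/2) = 0.79 × √(41/2) = 0.79 × 4.528 = 3.577.
z_β = 3.577 − 2.576 = 1.001.
Power = Φ(1.001) = 0.842.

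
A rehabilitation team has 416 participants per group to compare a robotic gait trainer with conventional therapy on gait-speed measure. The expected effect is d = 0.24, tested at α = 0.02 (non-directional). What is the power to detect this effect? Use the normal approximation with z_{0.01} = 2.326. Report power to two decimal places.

power ≈ 0.87

For two equal groups, power = Φ(d·√(n/2) − z_{α/2}).
d·√(n/2) = 0.24 × √(416/2) = 0.24 × 14.422 = 3.461.
z_β = 3.461 − 2.326 = 1.135.
Power = Φ(1.135) = 0.872.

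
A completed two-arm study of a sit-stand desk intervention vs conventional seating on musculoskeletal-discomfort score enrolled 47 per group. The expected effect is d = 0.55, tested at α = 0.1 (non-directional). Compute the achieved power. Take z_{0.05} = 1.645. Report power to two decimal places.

For two equal groups, power = Φ(d·√(n/2) − z_{α/2}).
d·√(n/2) = 0.55 × √(47/2) = 0.55 × 4.848 = 2.666.
z_β = 2.666 − 1.645 = 1.021.
Power = Φ(1.021) = 0.846.

power ≈ 0.85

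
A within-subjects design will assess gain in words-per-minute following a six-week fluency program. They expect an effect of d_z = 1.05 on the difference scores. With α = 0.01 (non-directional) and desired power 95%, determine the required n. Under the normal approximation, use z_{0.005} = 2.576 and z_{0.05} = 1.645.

n = 17 pairs

For a paired (one-sample on differences) test: n = ((z_{α/2} + z_β) / d)².
z_{α/2} + z_β = 2.576 + 1.645 = 4.221.
n = (4.221 / 1.05)² = 4.020² = 16.16.
Round up.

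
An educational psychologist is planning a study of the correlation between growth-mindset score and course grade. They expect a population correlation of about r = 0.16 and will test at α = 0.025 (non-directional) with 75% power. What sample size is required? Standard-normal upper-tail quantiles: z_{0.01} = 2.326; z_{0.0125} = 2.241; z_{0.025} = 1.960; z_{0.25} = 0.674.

Fisher's z: C = ½·ln((1+r)/(1−r)) = ½·ln(1.3810) = 0.1614.
n = ((z_{α/2} + z_β)/C)² + 3.
(2.241 + 0.674) / 0.1614 = 2.915 / 0.1614 = 18.061.
n = 18.061² + 3 = 326.19 + 3 = 329.2.
Round up.

n = 330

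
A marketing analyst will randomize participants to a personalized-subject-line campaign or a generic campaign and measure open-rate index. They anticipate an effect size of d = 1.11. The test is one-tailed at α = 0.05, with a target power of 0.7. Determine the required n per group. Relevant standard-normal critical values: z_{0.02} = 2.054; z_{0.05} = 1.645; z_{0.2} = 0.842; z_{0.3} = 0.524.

n = 8 per group

For two independent groups with equal n: n = 2·((z_{α} + z_β) / d)².
z_{α} + z_β = 1.645 + 0.524 = 2.169.
n = 2 × (2.169 / 1.11)² = 2 × 1.954² = 2 × 3.82 = 7.6.
Round up to the next whole participant.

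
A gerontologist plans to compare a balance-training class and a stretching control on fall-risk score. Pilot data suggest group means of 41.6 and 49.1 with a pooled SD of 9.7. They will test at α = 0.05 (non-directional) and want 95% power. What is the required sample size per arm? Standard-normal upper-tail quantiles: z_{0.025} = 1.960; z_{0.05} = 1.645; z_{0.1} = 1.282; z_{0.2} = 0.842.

Cohen's d = |M₁ − M₂| / SD_pooled = |41.6 − 49.1| / 9.7 = 7.5 / 9.7 = 0.773.
For two independent groups with equal n: n = 2·((z_{α/2} + z_β) / d)².
z_{α/2} + z_β = 1.960 + 1.645 = 3.605.
n = 2 × (3.605 / 0.773)² = 2 × 4.664² = 2 × 21.75 = 43.5.
Round up to the next whole participant.

n = 44 per group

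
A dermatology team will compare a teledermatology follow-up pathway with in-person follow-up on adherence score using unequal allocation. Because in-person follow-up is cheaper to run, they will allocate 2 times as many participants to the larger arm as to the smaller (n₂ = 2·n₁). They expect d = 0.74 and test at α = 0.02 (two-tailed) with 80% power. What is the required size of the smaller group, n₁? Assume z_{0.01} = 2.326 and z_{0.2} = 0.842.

With allocation ratio k = n₂/n₁ = 2, Var(x̄₁−x̄₂) = σ²(1/n₁ + 1/(k·n₁)) = σ²·(k+1)/(k·n₁).
So n₁ = (1 + 1/k)·((z_{α/2} + z_β)/d)² = 1.500 × (3.168/0.74)².
n₁ = 1.500 × 18.33 = 27.5.
Round up: n₁ = 28, giving n₂ = 2 × 28 = 56.

n₁ = 28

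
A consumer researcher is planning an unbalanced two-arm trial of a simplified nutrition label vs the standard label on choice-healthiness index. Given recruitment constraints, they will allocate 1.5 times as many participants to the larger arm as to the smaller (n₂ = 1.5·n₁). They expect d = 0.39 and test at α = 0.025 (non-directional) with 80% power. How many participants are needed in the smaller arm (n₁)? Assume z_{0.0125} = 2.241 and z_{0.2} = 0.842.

n₁ = 105

With allocation ratio k = n₂/n₁ = 1.5, Var(x̄₁−x̄₂) = σ²(1/n₁ + 1/(k·n₁)) = σ²·(k+1)/(k·n₁).
So n₁ = (1 + 1/k)·((z_{α/2} + z_β)/d)² = 1.667 × (3.083/0.39)².
n₁ = 1.667 × 62.49 = 104.2.
Round up: n₁ = 105, giving n₂ = ⌈1.5 × 105⌉ = ⌈157.5⌉ = 158.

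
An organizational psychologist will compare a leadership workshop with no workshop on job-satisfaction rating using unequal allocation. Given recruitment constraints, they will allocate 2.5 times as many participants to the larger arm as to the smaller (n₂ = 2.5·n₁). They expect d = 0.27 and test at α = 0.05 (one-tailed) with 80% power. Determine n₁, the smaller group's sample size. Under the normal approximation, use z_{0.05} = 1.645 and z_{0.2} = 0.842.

With allocation ratio k = n₂/n₁ = 2.5, Var(x̄₁−x̄₂) = σ²(1/n₁ + 1/(k·n₁)) = σ²·(k+1)/(k·n₁).
So n₁ = (1 + 1/k)·((z_{α} + z_β)/d)² = 1.400 × (2.487/0.27)².
n₁ = 1.400 × 84.84 = 118.8.
Round up: n₁ = 119, giving n₂ = ⌈2.5 × 119⌉ = ⌈297.5⌉ = 298.

n₁ = 119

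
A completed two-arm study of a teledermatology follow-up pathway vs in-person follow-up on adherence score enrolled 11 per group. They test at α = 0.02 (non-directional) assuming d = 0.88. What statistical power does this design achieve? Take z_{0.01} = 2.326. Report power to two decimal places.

For two equal groups, power = Φ(d·√(n/2) − z_{α/2}).
d·√(n/2) = 0.88 × √(11/2) = 0.88 × 2.345 = 2.064.
z_β = 2.064 − 2.326 = -0.262.
Power = Φ(-0.262) = 0.397.

power ≈ 0.40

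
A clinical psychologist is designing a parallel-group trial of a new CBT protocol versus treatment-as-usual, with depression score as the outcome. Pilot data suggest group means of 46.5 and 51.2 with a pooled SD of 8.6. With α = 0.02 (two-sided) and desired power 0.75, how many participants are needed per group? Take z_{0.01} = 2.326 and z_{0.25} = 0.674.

Cohen's d = |M₁ − M₂| / SD_pooled = |46.5 − 51.2| / 8.6 = 4.7 / 8.6 = 0.547.
For two independent groups with equal n: n = 2·((z_{α/2} + z_β) / d)².
z_{α/2} + z_β = 2.326 + 0.674 = 3.000.
n = 2 × (3.000 / 0.547)² = 2 × 5.484² = 2 × 30.08 = 60.2.
Round up to the next whole participant.

n = 61 per group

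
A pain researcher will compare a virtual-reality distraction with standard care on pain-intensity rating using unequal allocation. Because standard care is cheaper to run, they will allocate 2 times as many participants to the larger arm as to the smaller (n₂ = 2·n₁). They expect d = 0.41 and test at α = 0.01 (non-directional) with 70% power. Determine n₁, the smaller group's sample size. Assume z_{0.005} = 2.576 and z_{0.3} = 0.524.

With allocation ratio k = n₂/n₁ = 2, Var(x̄₁−x̄₂) = σ²(1/n₁ + 1/(k·n₁)) = σ²·(k+1)/(k·n₁).
So n₁ = (1 + 1/k)·((z_{α/2} + z_β)/d)² = 1.500 × (3.100/0.41)².
n₁ = 1.500 × 57.17 = 85.8.
Round up: n₁ = 86, giving n₂ = 2 × 86 = 172.

n₁ = 86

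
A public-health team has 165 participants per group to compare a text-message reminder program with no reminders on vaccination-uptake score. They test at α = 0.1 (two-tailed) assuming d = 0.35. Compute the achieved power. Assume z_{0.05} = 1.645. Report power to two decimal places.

For two equal groups, power = Φ(d·√(n/2) − z_{α/2}).
d·√(n/2) = 0.35 × √(165/2) = 0.35 × 9.083 = 3.179.
z_β = 3.179 − 1.645 = 1.534.
Power = Φ(1.534) = 0.937.

power ≈ 0.94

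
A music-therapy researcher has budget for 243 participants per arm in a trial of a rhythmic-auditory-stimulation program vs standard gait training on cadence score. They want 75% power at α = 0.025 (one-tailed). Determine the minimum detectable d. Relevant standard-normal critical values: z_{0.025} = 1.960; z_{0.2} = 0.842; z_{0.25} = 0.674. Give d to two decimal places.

d_min ≈ 0.24

For two independent groups of n = 243 each: d_min = (z_{α} + z_β)·√(2/n).
z-sum = 1.960 + 0.674 = 2.634.
d_min = 2.634 × √(2/243) = 2.634 × 0.0907 = 0.239.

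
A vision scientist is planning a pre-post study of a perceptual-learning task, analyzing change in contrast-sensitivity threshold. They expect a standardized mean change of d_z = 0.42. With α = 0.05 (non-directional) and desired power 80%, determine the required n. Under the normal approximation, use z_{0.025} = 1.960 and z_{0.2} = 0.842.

For a paired (one-sample on differences) test: n = ((z_{α/2} + z_β) / d)².
z_{α/2} + z_β = 1.960 + 0.842 = 2.802.
n = (2.802 / 0.42)² = 6.671² = 44.51.
Round up.

n = 45 pairs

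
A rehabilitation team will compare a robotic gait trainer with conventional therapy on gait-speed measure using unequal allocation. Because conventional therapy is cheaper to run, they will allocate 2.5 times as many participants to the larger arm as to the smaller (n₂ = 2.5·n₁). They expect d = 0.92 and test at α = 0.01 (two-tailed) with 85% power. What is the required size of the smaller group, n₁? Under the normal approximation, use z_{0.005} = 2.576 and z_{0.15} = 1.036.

With allocation ratio k = n₂/n₁ = 2.5, Var(x̄₁−x̄₂) = σ²(1/n₁ + 1/(k·n₁)) = σ²·(k+1)/(k·n₁).
So n₁ = (1 + 1/k)·((z_{α/2} + z_β)/d)² = 1.400 × (3.612/0.92)².
n₁ = 1.400 × 15.41 = 21.6.
Round up: n₁ = 22, giving n₂ = 2.5 × 22 = 55.

n₁ = 22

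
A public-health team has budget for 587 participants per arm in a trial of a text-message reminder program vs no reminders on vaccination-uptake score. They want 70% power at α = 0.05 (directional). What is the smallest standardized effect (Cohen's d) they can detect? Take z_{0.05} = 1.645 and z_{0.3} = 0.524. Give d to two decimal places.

d_min ≈ 0.13

For two independent groups of n = 587 each: d_min = (z_{α} + z_β)·√(2/n).
z-sum = 1.645 + 0.524 = 2.169.
d_min = 2.169 × √(2/587) = 2.169 × 0.0584 = 0.127.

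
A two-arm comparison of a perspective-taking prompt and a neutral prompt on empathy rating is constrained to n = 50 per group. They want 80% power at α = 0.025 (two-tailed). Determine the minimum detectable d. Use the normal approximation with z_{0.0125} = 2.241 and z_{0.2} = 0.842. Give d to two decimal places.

For two independent groups of n = 50 each: d_min = (z_{α/2} + z_β)·√(2/n).
z-sum = 2.241 + 0.842 = 3.083.
d_min = 3.083 × √(2/50) = 3.083 × 0.2000 = 0.617.

d_min ≈ 0.62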